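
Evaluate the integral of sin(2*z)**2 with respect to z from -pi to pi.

pi

Use the identity sin^2(2*z) = (1 - cos(4*z))/2.
An antiderivative is F(z) = z/2 - sin(4*z)/8.
Then F(pi) - F(-pi) = (pi/2) - (-pi/2) = pi.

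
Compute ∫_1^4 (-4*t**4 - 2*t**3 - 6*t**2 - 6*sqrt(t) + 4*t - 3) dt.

-10789/10

By the power rule, an antiderivative is F(t) = -4*t**5/5 - t**4/2 - 4*t**(3/2) - 2*t**3 + 2*t**2 - 3*t.
Then F(4) - F(1) = (-5436/5) - (-83/10) = -10789/10.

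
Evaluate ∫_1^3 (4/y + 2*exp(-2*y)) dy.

-exp(-6) + exp(-2) + 4*log(3)

An antiderivative is F(y) = 4*log(y) - exp(-2*y).
Then F(3) - F(1) = (-exp(-6) + 4*log(3)) - (-exp(-2)) = -exp(-6) + exp(-2) + 4*log(3).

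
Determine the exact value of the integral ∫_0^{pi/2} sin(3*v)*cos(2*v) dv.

Use the identity sin(3*v)cos(2*v) = [sin(5*v) + sin(v)]/2.
An antiderivative is F(v) = -cos(v)/2 - cos(5*v)/10.
Then F(pi/2) - F(0) = (0) - (-3/5) = 3/5.

3/5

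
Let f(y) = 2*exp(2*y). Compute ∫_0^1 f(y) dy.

An antiderivative is F(y) = exp(2*y).
Then F(1) - F(0) = (exp(2)) - (1) = -1 + exp(2).

-1 + exp(2)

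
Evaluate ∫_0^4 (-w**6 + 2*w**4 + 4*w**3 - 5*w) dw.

-60024/35

By the power rule, an antiderivative is F(w) = -w**7/7 + 2*w**5/5 + w**4 - 5*w**2/2.
Then F(4) - F(0) = (-60024/35) - (0) = -60024/35.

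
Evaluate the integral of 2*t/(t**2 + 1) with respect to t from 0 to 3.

log(10)

Let u = t**2 + 1, so du = 2*t dt. When t = 0, u = 1; when t = 3, u = 10.
The integral becomes ∫ 1/u du from 1 to 10, with antiderivative log(u).
Back in t: F(t) = log(t**2 + 1).
Then F(3) - F(0) = (log(10)) - (0) = log(10).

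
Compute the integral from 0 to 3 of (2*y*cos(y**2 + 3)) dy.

sin(12) - sin(3)

Let u = y**2 + 3, so du = 2*y dy. When y = 0, u = 3; when y = 3, u = 12.
The integral becomes ∫ cos(u) du from 3 to 12, with antiderivative sin(u).
Back in y: F(y) = sin(y**2 + 3).
Then F(3) - F(0) = (sin(12)) - (sin(3)) = sin(12) - sin(3).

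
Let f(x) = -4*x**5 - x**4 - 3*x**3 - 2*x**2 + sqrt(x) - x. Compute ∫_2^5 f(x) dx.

By the power rule, an antiderivative is F(x) = -2*x**6/3 - x**5/5 - 3*x**4/4 + 2*x**(3/2)/3 - 2*x**3/3 - x**2/2.
Then F(5) - F(2) = (-46425/4 + 10*sqrt(5)/3) - (-342/5 + 4*sqrt(2)/3) = -230757/20 - 4*sqrt(2)/3 + 10*sqrt(5)/3.

-230757/20 - 4*sqrt(2)/3 + 10*sqrt(5)/3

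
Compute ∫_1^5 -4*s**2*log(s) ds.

496/9 - 500*log(5)/3

Integrate by parts once (u = ln s, dv = -4*s**2 ds).
An antiderivative is F(s) = -4*s**3*(3*log(s) - 1)/9.
Then F(5) - F(1) = (500/9 - 500*log(5)/3) - (4/9) = 496/9 - 500*log(5)/3.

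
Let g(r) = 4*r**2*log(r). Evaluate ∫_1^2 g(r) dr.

-28/9 + 32*log(2)/3

Integrate by parts once (u = ln r, dv = 4*r**2 dr).
An antiderivative is F(r) = 4*r**3*(3*log(r) - 1)/9.
Then F(2) - F(1) = (-32/9 + 32*log(2)/3) - (-4/9) = -28/9 + 32*log(2)/3.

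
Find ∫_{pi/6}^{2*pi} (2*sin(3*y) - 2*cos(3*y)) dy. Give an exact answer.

An antiderivative is F(y) = -2*sin(3*y)/3 - 2*cos(3*y)/3.
Then F(2*pi) - F(pi/6) = (-2/3) - (-2/3) = 0.

0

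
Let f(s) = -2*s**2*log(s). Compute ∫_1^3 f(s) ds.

52/9 - 18*log(3)

Integrate by parts once (u = ln s, dv = -2*s**2 ds).
An antiderivative is F(s) = -2*s**3*(3*log(s) - 1)/9.
Then F(3) - F(1) = (6 - 18*log(3)) - (2/9) = 52/9 - 18*log(3).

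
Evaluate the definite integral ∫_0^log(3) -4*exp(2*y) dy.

An antiderivative is F(y) = -2*exp(2*y).
Then F(log(3)) - F(0) = (-18) - (-2) = -16.

-16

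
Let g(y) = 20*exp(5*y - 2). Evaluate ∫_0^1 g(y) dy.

Let u = 5*y - 2, so du = 5 dy. When y = 0, u = -2; when y = 1, u = 3.
The integral becomes 4·∫ exp(u) du from -2 to 3, with antiderivative 4*exp(u).
Back in y: F(y) = 4*exp(5*y - 2).
Then F(1) - F(0) = (4*exp(3)) - (4*exp(-2)) = -(4 - 4*exp(5))*exp(-2).

-(4 - 4*exp(5))*exp(-2)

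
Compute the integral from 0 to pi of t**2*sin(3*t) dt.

Integrate by parts twice (u = t^2, dv = sin(3*t) dt).
An antiderivative is F(t) = -t**2*cos(3*t)/3 + 2*t*sin(3*t)/9 + 2*cos(3*t)/27.
Then F(pi) - F(0) = (-2/27 + pi**2/3) - (2/27) = -4/27 + pi**2/3.

-4/27 + pi**2/3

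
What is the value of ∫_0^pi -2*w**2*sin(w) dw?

Integrate by parts twice (u = w^2, dv = -2*sin(w) dw).
An antiderivative is F(w) = 2*w**2*cos(w) - 4*w*sin(w) - 4*cos(w).
Then F(pi) - F(0) = (4 - 2*pi**2) - (-4) = 8 - 2*pi**2.

8 - 2*pi**2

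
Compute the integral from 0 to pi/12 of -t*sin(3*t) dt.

sqrt(2)*(-4 + pi)/72

Integrate by parts once (u = t, dv = -sin(3*t) dt).
An antiderivative is F(t) = t*cos(3*t)/3 - sin(3*t)/9.
Then F(pi/12) - F(0) = (sqrt(2)*(-4 + pi)/72) - (0) = sqrt(2)*(-4 + pi)/72.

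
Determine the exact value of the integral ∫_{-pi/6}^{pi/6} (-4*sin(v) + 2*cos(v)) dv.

2

An antiderivative is F(v) = 2*sin(v) + 4*cos(v).
Then F(pi/6) - F(-pi/6) = (1 + 2*sqrt(3)) - (-1 + 2*sqrt(3)) = 2.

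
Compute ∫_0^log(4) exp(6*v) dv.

1365/2

Let u = exp(v), so du = exp(v) dv. When v = 0, u = 1; when v = log(4), u = 4.
The integral becomes ∫ u**5 du from 1 to 4, with antiderivative u**6/6.
Back in v: F(v) = exp(6*v)/6.
Then F(log(4)) - F(0) = (2048/3) - (1/6) = 1365/2.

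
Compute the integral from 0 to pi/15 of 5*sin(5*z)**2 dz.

-sqrt(3)/8 + pi/6

Use the identity sin^2(5*z) = (1 - cos(10*z))/2.
An antiderivative is F(z) = 5*z/2 - sin(10*z)/4.
Then F(pi/15) - F(0) = (-sqrt(3)/8 + pi/6) - (0) = -sqrt(3)/8 + pi/6.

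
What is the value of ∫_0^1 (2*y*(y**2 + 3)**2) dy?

37/3

Let u = y**2 + 3, so du = 2*y dy. When y = 0, u = 3; when y = 1, u = 4.
The integral becomes ∫ u**2 du from 3 to 4, with antiderivative u**3/3.
Back in y: F(y) = (y**2 + 3)**3/3.
Then F(1) - F(0) = (64/3) - (9) = 37/3.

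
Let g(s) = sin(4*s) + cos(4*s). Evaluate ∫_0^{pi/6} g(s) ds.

sqrt(3)/8 + 3/8

An antiderivative is F(s) = sin(4*s)/4 - cos(4*s)/4.
Then F(pi/6) - F(0) = (1/8 + sqrt(3)/8) - (-1/4) = sqrt(3)/8 + 3/8.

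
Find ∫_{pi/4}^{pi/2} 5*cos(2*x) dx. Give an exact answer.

An antiderivative is F(x) = 5*sin(2*x)/2.
Then F(pi/2) - F(pi/4) = (0) - (5/2) = -5/2.

-5/2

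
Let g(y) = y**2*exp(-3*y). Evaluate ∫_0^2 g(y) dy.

Integrate by parts twice (u = y^2, dv = exp(-3*y) dy).
An antiderivative is F(y) = (-9*y**2 - 6*y - 2)*exp(-3*y)/27.
Then F(2) - F(0) = (-50*exp(-6)/27) - (-2/27) = 2/27 - 50*exp(-6)/27.

2/27 - 50*exp(-6)/27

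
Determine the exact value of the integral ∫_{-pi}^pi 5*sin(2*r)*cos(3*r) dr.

Use the identity sin(2*r)cos(3*r) = [sin(5*r) + sin(-r)]/2.
An antiderivative is F(r) = 5*cos(r)/2 - cos(5*r)/2.
Then F(pi) - F(-pi) = (-2) - (-2) = 0.

0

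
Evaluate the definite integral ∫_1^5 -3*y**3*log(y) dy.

Integrate by parts once (u = ln y, dv = -3*y**3 dy).
An antiderivative is F(y) = -3*y**4*(4*log(y) - 1)/16.
Then F(5) - F(1) = (1875/16 - 1875*log(5)/4) - (3/16) = 117 - 1875*log(5)/4.

117 - 1875*log(5)/4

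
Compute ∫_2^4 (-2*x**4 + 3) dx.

-1954/5

By the power rule, an antiderivative is F(x) = -2*x**5/5 + 3*x.
Then F(4) - F(2) = (-1988/5) - (-34/5) = -1954/5.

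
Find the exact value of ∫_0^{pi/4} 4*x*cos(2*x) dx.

-1 + pi/2

Integrate by parts once (u = x, dv = 4*cos(2*x) dx).
An antiderivative is F(x) = 2*x*sin(2*x) + cos(2*x).
Then F(pi/4) - F(0) = (pi/2) - (1) = -1 + pi/2.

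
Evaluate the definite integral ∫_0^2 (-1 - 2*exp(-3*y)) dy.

-8/3 + 2*exp(-6)/3

An antiderivative is F(y) = -y + 2*exp(-3*y)/3.
Then F(2) - F(0) = (-2 + 2*exp(-6)/3) - (2/3) = -8/3 + 2*exp(-6)/3.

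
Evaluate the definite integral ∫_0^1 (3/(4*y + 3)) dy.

An antiderivative is F(y) = 3*log(4*y + 3)/4.
Then F(1) - F(0) = (3*log(7)/4) - (3*log(3)/4) = -3*log(3)/4 + 3*log(7)/4.

-3*log(3)/4 + 3*log(7)/4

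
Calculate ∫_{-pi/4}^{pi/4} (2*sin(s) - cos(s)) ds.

An antiderivative is F(s) = -sin(s) - 2*cos(s).
Then F(pi/4) - F(-pi/4) = (-3*sqrt(2)/2) - (-sqrt(2)/2) = -sqrt(2).

-sqrt(2)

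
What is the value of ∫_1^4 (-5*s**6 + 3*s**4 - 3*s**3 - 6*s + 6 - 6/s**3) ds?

-6333267/560

By the power rule, an antiderivative is F(s) = -5*s**7/7 + 3*s**5/5 - 3*s**4/4 - 3*s**2 + 6*s + 3/s**2.
Then F(4) - F(1) = (-6330391/560) - (719/140) = -6333267/560.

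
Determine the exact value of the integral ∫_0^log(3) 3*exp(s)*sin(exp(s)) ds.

3*cos(1) - 3*cos(3)

Let u = exp(s), so du = exp(s) ds. When s = 0, u = 1; when s = log(3), u = 3.
The integral becomes 3·∫ sin(u) du from 1 to 3, with antiderivative -3*cos(u).
Back in s: F(s) = -3*cos(exp(s)).
Then F(log(3)) - F(0) = (-3*cos(3)) - (-3*cos(1)) = 3*cos(1) - 3*cos(3).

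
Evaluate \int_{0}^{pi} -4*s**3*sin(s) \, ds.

4*pi*(6 - pi**2)

Integrate by parts 3 times (u = s^3, dv = -4*sin(s) ds).
An antiderivative is F(s) = 4*s**3*cos(s) - 12*s**2*sin(s) - 24*s*cos(s) + 24*sin(s).
Then F(pi) - F(0) = (4*pi*(6 - pi**2)) - (0) = 4*pi*(6 - pi**2).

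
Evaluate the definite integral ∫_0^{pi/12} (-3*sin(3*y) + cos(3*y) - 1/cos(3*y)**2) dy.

An antiderivative is F(y) = sin(3*y)/3 + cos(3*y) - tan(3*y)/3.
Then F(pi/12) - F(0) = (-1/3 + 2*sqrt(2)/3) - (1) = -4/3 + 2*sqrt(2)/3.

-4/3 + 2*sqrt(2)/3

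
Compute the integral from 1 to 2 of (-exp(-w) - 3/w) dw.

An antiderivative is F(w) = -3*log(w) + exp(-w).
Then F(2) - F(1) = (-3*log(2) + exp(-2)) - (exp(-1)) = -3*log(2) - exp(-1) + exp(-2).

-3*log(2) - exp(-1) + exp(-2)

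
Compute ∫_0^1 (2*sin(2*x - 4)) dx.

cos(4) - cos(2)

Let u = 2*x - 4, so du = 2 dx. When x = 0, u = -4; when x = 1, u = -2.
The integral becomes ∫ sin(u) du from -4 to -2, with antiderivative -cos(u).
Back in x: F(x) = -cos(2*x - 4).
Then F(1) - F(0) = (-cos(2)) - (-cos(4)) = cos(4) - cos(2).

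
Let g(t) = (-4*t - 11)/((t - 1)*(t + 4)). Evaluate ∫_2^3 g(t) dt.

log(3/28)

Factor the denominator: t**2 + 3*t - 4 = (t + 4)(t - 1).
Partial fractions: (-4*t - 11)/((t - 1)*(t + 4)) = -1/(t + 4) - 3/(t - 1).
An antiderivative is F(t) = -3*log(t - 1) - log(t + 4).
Then F(3) - F(2) = (-log(56)) - (-log(6)) = log(3/28).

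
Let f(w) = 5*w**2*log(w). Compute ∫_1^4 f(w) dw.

Integrate by parts once (u = ln w, dv = 5*w**2 dw).
An antiderivative is F(w) = 5*w**3*(3*log(w) - 1)/9.
Then F(4) - F(1) = (-320/9 + 640*log(2)/3) - (-5/9) = -35 + 640*log(2)/3.

-35 + 640*log(2)/3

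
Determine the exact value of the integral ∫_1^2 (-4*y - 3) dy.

-9

By the power rule, an antiderivative is F(y) = -2*y**2 - 3*y.
Then F(2) - F(1) = (-14) - (-5) = -9.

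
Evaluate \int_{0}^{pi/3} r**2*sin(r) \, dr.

-1 - pi**2/18 + sqrt(3)*pi/3

Integrate by parts twice (u = r^2, dv = sin(r) dr).
An antiderivative is F(r) = -r**2*cos(r) + 2*r*sin(r) + 2*cos(r).
Then F(pi/3) - F(0) = (-pi**2/18 + 1 + sqrt(3)*pi/3) - (2) = -1 - pi**2/18 + sqrt(3)*pi/3.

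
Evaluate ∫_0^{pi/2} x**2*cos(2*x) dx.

-pi/4

Integrate by parts twice (u = x^2, dv = cos(2*x) dx).
An antiderivative is F(x) = x**2*sin(2*x)/2 + x*cos(2*x)/2 - sin(2*x)/4.
Then F(pi/2) - F(0) = (-pi/4) - (0) = -pi/4.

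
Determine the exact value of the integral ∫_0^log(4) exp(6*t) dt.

1365/2

Let u = exp(t), so du = exp(t) dt. When t = 0, u = 1; when t = log(4), u = 4.
The integral becomes ∫ u**5 du from 1 to 4, with antiderivative u**6/6.
Back in t: F(t) = exp(6*t)/6.
Then F(log(4)) - F(0) = (2048/3) - (1/6) = 1365/2.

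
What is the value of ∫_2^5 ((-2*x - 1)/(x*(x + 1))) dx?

Factor the denominator: x**2 + x = (x + 1)x.
Partial fractions: (-2*x - 1)/(x*(x + 1)) = -1/(x + 1) - 1/x.
An antiderivative is F(x) = -log(x) - log(x + 1).
Then F(5) - F(2) = (-log(30)) - (-log(6)) = -log(5).

-log(5)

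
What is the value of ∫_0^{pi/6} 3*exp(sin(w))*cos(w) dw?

-3 + 3*exp(1/2)

Let u = sin(w), so du = cos(w) dw. When w = 0, u = 0; when w = pi/6, u = 1/2.
The integral becomes 3·∫ exp(u) du from 0 to 1/2, with antiderivative 3*exp(u).
Back in w: F(w) = 3*exp(sin(w)).
Then F(pi/6) - F(0) = (3*exp(1/2)) - (3) = -3 + 3*exp(1/2).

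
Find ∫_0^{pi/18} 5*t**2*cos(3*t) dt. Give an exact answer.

Integrate by parts twice (u = t^2, dv = 5*cos(3*t) dt).
An antiderivative is F(t) = 5*t**2*sin(3*t)/3 + 10*t*cos(3*t)/9 - 10*sin(3*t)/27.
Then F(pi/18) - F(0) = (-5/27 + 5*pi**2/1944 + 5*sqrt(3)*pi/162) - (0) = -5/27 + 5*pi**2/1944 + 5*sqrt(3)*pi/162.

-5/27 + 5*pi**2/1944 + 5*sqrt(3)*pi/162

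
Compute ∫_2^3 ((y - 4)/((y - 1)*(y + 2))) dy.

Factor the denominator: y**2 + y - 2 = (y + 2)(y - 1).
Partial fractions: (y - 4)/((y - 1)*(y + 2)) = 2/(y + 2) - 1/(y - 1).
An antiderivative is F(y) = -log(y - 1) + 2*log(y + 2).
Then F(3) - F(2) = (log(25/2)) - (log(16)) = log(25/32).

log(25/32)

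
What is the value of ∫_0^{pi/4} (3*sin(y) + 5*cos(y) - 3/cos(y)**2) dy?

An antiderivative is F(y) = 5*sin(y) - 3*cos(y) - 3*tan(y).
Then F(pi/4) - F(0) = (-3 + sqrt(2)) - (-3) = sqrt(2).

sqrt(2)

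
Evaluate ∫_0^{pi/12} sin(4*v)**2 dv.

-sqrt(3)/32 + pi/24

Use the identity sin^2(4*v) = (1 - cos(8*v))/2.
An antiderivative is F(v) = v/2 - sin(8*v)/16.
Then F(pi/12) - F(0) = (-sqrt(3)/32 + pi/24) - (0) = -sqrt(3)/32 + pi/24.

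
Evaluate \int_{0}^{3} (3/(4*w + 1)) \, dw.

3*log(13)/4

An antiderivative is F(w) = 3*log(4*w + 1)/4.
Then F(3) - F(0) = (3*log(13)/4) - (0) = 3*log(13)/4.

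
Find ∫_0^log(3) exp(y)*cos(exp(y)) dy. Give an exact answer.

Let u = exp(y), so du = exp(y) dy. When y = 0, u = 1; when y = log(3), u = 3.
The integral becomes ∫ cos(u) du from 1 to 3, with antiderivative sin(u).
Back in y: F(y) = sin(exp(y)).
Then F(log(3)) - F(0) = (sin(3)) - (sin(1)) = -sin(1) + sin(3).

-sin(1) + sin(3)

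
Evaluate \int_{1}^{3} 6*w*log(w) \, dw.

-12 + 27*log(3)

Integrate by parts once (u = ln w, dv = 6*w dw).
An antiderivative is F(w) = 3*w**2*(2*log(w) - 1)/2.
Then F(3) - F(1) = (-27/2 + 27*log(3)) - (-3/2) = -12 + 27*log(3).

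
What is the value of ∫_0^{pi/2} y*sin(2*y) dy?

Integrate by parts once (u = y, dv = sin(2*y) dy).
An antiderivative is F(y) = -y*cos(2*y)/2 + sin(2*y)/4.
Then F(pi/2) - F(0) = (pi/4) - (0) = pi/4.

pi/4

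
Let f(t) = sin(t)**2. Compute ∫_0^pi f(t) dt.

pi/2

Use the identity sin^2(t) = (1 - cos(2*t))/2.
An antiderivative is F(t) = t/2 - sin(2*t)/4.
Then F(pi) - F(0) = (pi/2) - (0) = pi/2.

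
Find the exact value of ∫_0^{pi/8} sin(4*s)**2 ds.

pi/16

Use the identity sin^2(4*s) = (1 - cos(8*s))/2.
An antiderivative is F(s) = s/2 - sin(8*s)/16.
Then F(pi/8) - F(0) = (pi/16) - (0) = pi/16.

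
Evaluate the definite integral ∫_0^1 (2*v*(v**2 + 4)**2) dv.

Let u = v**2 + 4, so du = 2*v dv. When v = 0, u = 4; when v = 1, u = 5.
The integral becomes ∫ u**2 du from 4 to 5, with antiderivative u**3/3.
Back in v: F(v) = (v**2 + 4)**3/3.
Then F(1) - F(0) = (125/3) - (64/3) = 61/3.

61/3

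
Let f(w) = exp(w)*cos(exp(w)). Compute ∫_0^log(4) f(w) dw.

Let u = exp(w), so du = exp(w) dw. When w = 0, u = 1; when w = log(4), u = 4.
The integral becomes ∫ cos(u) du from 1 to 4, with antiderivative sin(u).
Back in w: F(w) = sin(exp(w)).
Then F(log(4)) - F(0) = (sin(4)) - (sin(1)) = -sin(1) + sin(4).

-sin(1) + sin(4)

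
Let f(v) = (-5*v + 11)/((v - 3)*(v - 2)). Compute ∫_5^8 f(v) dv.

Factor the denominator: v**2 - 5*v + 6 = (v - 2)(v - 3).
Partial fractions: (-5*v + 11)/((v - 3)*(v - 2)) = -1/(v - 2) - 4/(v - 3).
An antiderivative is F(v) = -4*log(v - 3) - log(v - 2).
Then F(8) - F(5) = (-4*log(5) - log(3) - log(2)) - (-log(48)) = -4*log(5) + 3*log(2).

-4*log(5) + 3*log(2)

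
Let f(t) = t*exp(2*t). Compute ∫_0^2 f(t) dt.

Integrate by parts once (u = t, dv = exp(2*t) dt).
An antiderivative is F(t) = (2*t - 1)*exp(2*t)/4.
Then F(2) - F(0) = (3*exp(4)/4) - (-1/4) = 1/4 + 3*exp(4)/4.

1/4 + 3*exp(4)/4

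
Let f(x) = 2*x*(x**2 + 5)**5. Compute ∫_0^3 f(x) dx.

Let u = x**2 + 5, so du = 2*x dx. When x = 0, u = 5; when x = 3, u = 14.
The integral becomes ∫ u**5 du from 5 to 14, with antiderivative u**6/6.
Back in x: F(x) = (x**2 + 5)**6/6.
Then F(3) - F(0) = (3764768/3) - (15625/6) = 2504637/2.

2504637/2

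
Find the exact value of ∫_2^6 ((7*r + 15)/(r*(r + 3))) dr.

Factor the denominator: r**2 + 3*r = (r + 3)r.
Partial fractions: (7*r + 15)/(r*(r + 3)) = 2/(r + 3) + 5/r.
An antiderivative is F(r) = 5*log(r) + 2*log(r + 3).
Then F(6) - F(2) = (5*log(2) + 9*log(3)) - (2*log(5) + 5*log(2)) = -2*log(5) + 9*log(3).

-2*log(5) + 9*log(3)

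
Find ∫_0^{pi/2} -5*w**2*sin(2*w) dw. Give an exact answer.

Integrate by parts twice (u = w^2, dv = -5*sin(2*w) dw).
An antiderivative is F(w) = 5*w**2*cos(2*w)/2 - 5*w*sin(2*w)/2 - 5*cos(2*w)/4.
Then F(pi/2) - F(0) = (5/4 - 5*pi**2/8) - (-5/4) = 5/2 - 5*pi**2/8.

5/2 - 5*pi**2/8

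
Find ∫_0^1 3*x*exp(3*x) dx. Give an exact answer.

Integrate by parts once (u = x, dv = 3*exp(3*x) dx).
An antiderivative is F(x) = (3*x - 1)*exp(3*x)/3.
Then F(1) - F(0) = (2*exp(3)/3) - (-1/3) = 1/3 + 2*exp(3)/3.

1/3 + 2*exp(3)/3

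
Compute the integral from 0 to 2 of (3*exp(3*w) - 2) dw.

-5 + exp(6)

An antiderivative is F(w) = exp(3*w) - 2*w.
Then F(2) - F(0) = (-4 + exp(6)) - (1) = -5 + exp(6).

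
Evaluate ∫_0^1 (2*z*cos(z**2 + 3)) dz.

Let u = z**2 + 3, so du = 2*z dz. When z = 0, u = 3; when z = 1, u = 4.
The integral becomes ∫ cos(u) du from 3 to 4, with antiderivative sin(u).
Back in z: F(z) = sin(z**2 + 3).
Then F(1) - F(0) = (sin(4)) - (sin(3)) = sin(4) - sin(3).

sin(4) - sin(3)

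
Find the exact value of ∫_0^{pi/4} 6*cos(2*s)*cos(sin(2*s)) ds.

3*sin(1)

Let u = sin(2*s), so du = 2*cos(2*s) ds. When s = 0, u = 0; when s = pi/4, u = 1.
The integral becomes 3·∫ cos(u) du from 0 to 1, with antiderivative 3*sin(u).
Back in s: F(s) = 3*sin(sin(2*s)).
Then F(pi/4) - F(0) = (3*sin(1)) - (0) = 3*sin(1).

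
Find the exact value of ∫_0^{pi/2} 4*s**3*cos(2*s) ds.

3 - 3*pi**2/4

Integrate by parts 3 times (u = s^3, dv = 4*cos(2*s) ds).
An antiderivative is F(s) = 2*s**3*sin(2*s) + 3*s**2*cos(2*s) - 3*s*sin(2*s) - 3*cos(2*s)/2.
Then F(pi/2) - F(0) = (3/2 - 3*pi**2/4) - (-3/2) = 3 - 3*pi**2/4.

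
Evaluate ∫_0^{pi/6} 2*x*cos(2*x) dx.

-1/4 + sqrt(3)*pi/12

Integrate by parts once (u = x, dv = 2*cos(2*x) dx).
An antiderivative is F(x) = x*sin(2*x) + cos(2*x)/2.
Then F(pi/6) - F(0) = (1/4 + sqrt(3)*pi/12) - (1/2) = -1/4 + sqrt(3)*pi/12.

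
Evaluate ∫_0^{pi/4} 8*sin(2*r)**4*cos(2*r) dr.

Let u = sin(2*r), so du = 2*cos(2*r) dr. When r = 0, u = 0; when r = pi/4, u = 1.
The integral becomes 4·∫ u**4 du from 0 to 1, with antiderivative 4*u**5/5.
Back in r: F(r) = 4*sin(2*r)**5/5.
Then F(pi/4) - F(0) = (4/5) - (0) = 4/5.

4/5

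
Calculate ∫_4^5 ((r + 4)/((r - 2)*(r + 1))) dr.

Factor the denominator: r**2 - r - 2 = (r + 1)(r - 2).
Partial fractions: (r + 4)/((r - 2)*(r + 1)) = -1/(r + 1) + 2/(r - 2).
An antiderivative is F(r) = 2*log(r - 2) - log(r + 1).
Then F(5) - F(4) = (log(3/2)) - (log(4/5)) = log(15/8).

log(15/8)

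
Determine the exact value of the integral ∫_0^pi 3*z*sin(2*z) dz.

-3*pi/2

Integrate by parts once (u = z, dv = 3*sin(2*z) dz).
An antiderivative is F(z) = -3*z*cos(2*z)/2 + 3*sin(2*z)/4.
Then F(pi) - F(0) = (-3*pi/2) - (0) = -3*pi/2.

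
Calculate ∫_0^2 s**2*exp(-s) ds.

2 - 10*exp(-2)

Integrate by parts twice (u = s^2, dv = exp(-s) ds).
An antiderivative is F(s) = (-s**2 - 2*s - 2)*exp(-s).
Then F(2) - F(0) = (-10*exp(-2)) - (-2) = 2 - 10*exp(-2).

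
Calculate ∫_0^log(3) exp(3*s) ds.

Let u = exp(s), so du = exp(s) ds. When s = 0, u = 1; when s = log(3), u = 3.
The integral becomes ∫ u**2 du from 1 to 3, with antiderivative u**3/3.
Back in s: F(s) = exp(3*s)/3.
Then F(log(3)) - F(0) = (9) - (1/3) = 26/3.

26/3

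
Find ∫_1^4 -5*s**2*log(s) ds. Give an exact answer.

35 - 640*log(2)/3

Integrate by parts once (u = ln s, dv = -5*s**2 ds).
An antiderivative is F(s) = -5*s**3*(3*log(s) - 1)/9.
Then F(4) - F(1) = (320/9 - 640*log(2)/3) - (5/9) = 35 - 640*log(2)/3.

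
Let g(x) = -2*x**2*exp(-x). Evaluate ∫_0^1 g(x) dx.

Integrate by parts twice (u = x^2, dv = -2*exp(-x) dx).
An antiderivative is F(x) = (2*x**2 + 4*x + 4)*exp(-x).
Then F(1) - F(0) = (10*exp(-1)) - (4) = -4 + 10*exp(-1).

-4 + 10*exp(-1)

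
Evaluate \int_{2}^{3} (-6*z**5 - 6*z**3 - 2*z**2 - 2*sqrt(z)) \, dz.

-4651/6 - 4*sqrt(3) + 8*sqrt(2)/3

By the power rule, an antiderivative is F(z) = -z**6 - 3*z**4/2 - 4*z**(3/2)/3 - 2*z**3/3.
Then F(3) - F(2) = (-1737/2 - 4*sqrt(3)) - (-280/3 - 8*sqrt(2)/3) = -4651/6 - 4*sqrt(3) + 8*sqrt(2)/3.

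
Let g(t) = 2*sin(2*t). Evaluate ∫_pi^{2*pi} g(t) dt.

0

An antiderivative is F(t) = -cos(2*t).
Then F(2*pi) - F(pi) = (-1) - (-1) = 0.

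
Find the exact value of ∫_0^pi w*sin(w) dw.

pi

Integrate by parts once (u = w, dv = sin(w) dw).
An antiderivative is F(w) = -w*cos(w) + sin(w).
Then F(pi) - F(0) = (pi) - (0) = pi.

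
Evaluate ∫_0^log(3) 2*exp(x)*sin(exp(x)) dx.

2*cos(1) - 2*cos(3)

Let u = exp(x), so du = exp(x) dx. When x = 0, u = 1; when x = log(3), u = 3.
The integral becomes 2·∫ sin(u) du from 1 to 3, with antiderivative -2*cos(u).
Back in x: F(x) = -2*cos(exp(x)).
Then F(log(3)) - F(0) = (-2*cos(3)) - (-2*cos(1)) = 2*cos(1) - 2*cos(3).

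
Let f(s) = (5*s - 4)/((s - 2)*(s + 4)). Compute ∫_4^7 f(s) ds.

Factor the denominator: s**2 + 2*s - 8 = (s + 4)(s - 2).
Partial fractions: (5*s - 4)/((s - 2)*(s + 4)) = 4/(s + 4) + 1/(s - 2).
An antiderivative is F(s) = log(s - 2) + 4*log(s + 4).
Then F(7) - F(4) = (log(5) + 4*log(11)) - (13*log(2)) = -13*log(2) + log(5) + 4*log(11).

-13*log(2) + log(5) + 4*log(11)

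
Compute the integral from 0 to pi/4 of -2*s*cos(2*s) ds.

1/2 - pi/4

Integrate by parts once (u = s, dv = -2*cos(2*s) ds).
An antiderivative is F(s) = -s*sin(2*s) - cos(2*s)/2.
Then F(pi/4) - F(0) = (-pi/4) - (-1/2) = 1/2 - pi/4.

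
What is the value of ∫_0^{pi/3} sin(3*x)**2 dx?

Use the identity sin^2(3*x) = (1 - cos(6*x))/2.
An antiderivative is F(x) = x/2 - sin(6*x)/12.
Then F(pi/3) - F(0) = (pi/6) - (0) = pi/6.

pi/6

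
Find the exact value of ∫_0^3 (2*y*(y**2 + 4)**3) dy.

28305/4

Let u = y**2 + 4, so du = 2*y dy. When y = 0, u = 4; when y = 3, u = 13.
The integral becomes ∫ u**3 du from 4 to 13, with antiderivative u**4/4.
Back in y: F(y) = (y**2 + 4)**4/4.
Then F(3) - F(0) = (28561/4) - (64) = 28305/4.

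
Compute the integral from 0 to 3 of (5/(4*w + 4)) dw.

5*log(2)/2

An antiderivative is F(w) = 5*log(4*w + 4)/4.
Then F(3) - F(0) = (log(32)) - (5*log(2)/2) = 5*log(2)/2.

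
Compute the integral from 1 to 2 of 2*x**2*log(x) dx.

-14/9 + 16*log(2)/3

Integrate by parts once (u = ln x, dv = 2*x**2 dx).
An antiderivative is F(x) = 2*x**3*(3*log(x) - 1)/9.
Then F(2) - F(1) = (-16/9 + 16*log(2)/3) - (-2/9) = -14/9 + 16*log(2)/3.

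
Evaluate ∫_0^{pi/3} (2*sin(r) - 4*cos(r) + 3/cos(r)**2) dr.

1 + sqrt(3)

An antiderivative is F(r) = -4*sin(r) - 2*cos(r) + 3*tan(r).
Then F(pi/3) - F(0) = (-1 + sqrt(3)) - (-2) = 1 + sqrt(3).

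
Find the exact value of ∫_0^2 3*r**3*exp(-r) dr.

Integrate by parts 3 times (u = r^3, dv = 3*exp(-r) dr).
An antiderivative is F(r) = (-3*r**3 - 9*r**2 - 18*r - 18)*exp(-r).
Then F(2) - F(0) = (-114*exp(-2)) - (-18) = 18 - 114*exp(-2).

18 - 114*exp(-2)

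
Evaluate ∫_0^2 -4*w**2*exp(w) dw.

Integrate by parts twice (u = w^2, dv = -4*exp(w) dw).
An antiderivative is F(w) = (-4*w**2 + 8*w - 8)*exp(w).
Then F(2) - F(0) = (-8*exp(2)) - (-8) = 8 - 8*exp(2).

8 - 8*exp(2)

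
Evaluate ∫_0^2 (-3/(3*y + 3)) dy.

-log(3)

An antiderivative is F(y) = -log(3*y + 3).
Then F(2) - F(0) = (-log(9)) - (-log(3)) = -log(3).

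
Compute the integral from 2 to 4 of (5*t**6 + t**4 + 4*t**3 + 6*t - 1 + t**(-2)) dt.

By the power rule, an antiderivative is F(t) = 5*t**7/7 + t**5/5 + t**4 + 3*t**2 - t - 1/t.
Then F(4) - F(2) = (1709037/140) - (8633/70) = 1691771/140.

1691771/140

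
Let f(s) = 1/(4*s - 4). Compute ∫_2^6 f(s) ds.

log(5)/4

An antiderivative is F(s) = log(4*s - 4)/4.
Then F(6) - F(2) = (log(20)/4) - (log(2)/2) = log(5)/4.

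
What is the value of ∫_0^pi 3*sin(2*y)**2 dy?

Use the identity sin^2(2*y) = (1 - cos(4*y))/2.
An antiderivative is F(y) = 3*y/2 - 3*sin(4*y)/8.
Then F(pi) - F(0) = (3*pi/2) - (0) = 3*pi/2.

3*pi/2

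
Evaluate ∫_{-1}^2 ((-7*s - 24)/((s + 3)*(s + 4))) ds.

Factor the denominator: s**2 + 7*s + 12 = (s + 4)(s + 3).
Partial fractions: (-7*s - 24)/((s + 3)*(s + 4)) = -4/(s + 4) - 3/(s + 3).
An antiderivative is F(s) = -3*log(s + 3) - 4*log(s + 4).
Then F(2) - F(-1) = (-3*log(5) - 4*log(3) - 4*log(2)) - (-4*log(3) - 3*log(2)) = -3*log(5) - log(2).

-3*log(5) - log(2)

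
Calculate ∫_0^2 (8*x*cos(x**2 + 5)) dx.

Let u = x**2 + 5, so du = 2*x dx. When x = 0, u = 5; when x = 2, u = 9.
The integral becomes 4·∫ cos(u) du from 5 to 9, with antiderivative 4*sin(u).
Back in x: F(x) = 4*sin(x**2 + 5).
Then F(2) - F(0) = (4*sin(9)) - (4*sin(5)) = 4*sin(9) - 4*sin(5).

4*sin(9) - 4*sin(5)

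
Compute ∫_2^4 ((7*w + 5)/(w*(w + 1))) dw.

-2*log(3) + 2*log(5) + 5*log(2)

Factor the denominator: w**2 + w = (w + 1)w.
Partial fractions: (7*w + 5)/(w*(w + 1)) = 2/(w + 1) + 5/w.
An antiderivative is F(w) = 5*log(w) + 2*log(w + 1).
Then F(4) - F(2) = (2*log(5) + 10*log(2)) - (2*log(3) + 5*log(2)) = -2*log(3) + 2*log(5) + 5*log(2).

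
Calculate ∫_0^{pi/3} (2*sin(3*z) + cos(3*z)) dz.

4/3

An antiderivative is F(z) = sin(3*z)/3 - 2*cos(3*z)/3.
Then F(pi/3) - F(0) = (2/3) - (-2/3) = 4/3.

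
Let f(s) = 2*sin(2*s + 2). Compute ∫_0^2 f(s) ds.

Let u = 2*s + 2, so du = 2 ds. When s = 0, u = 2; when s = 2, u = 6.
The integral becomes ∫ sin(u) du from 2 to 6, with antiderivative -cos(u).
Back in s: F(s) = -cos(2*s + 2).
Then F(2) - F(0) = (-cos(6)) - (-cos(2)) = -cos(6) + cos(2).

-cos(6) + cos(2)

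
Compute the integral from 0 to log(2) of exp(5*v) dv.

31/5

Let u = exp(v), so du = exp(v) dv. When v = 0, u = 1; when v = log(2), u = 2.
The integral becomes ∫ u**4 du from 1 to 2, with antiderivative u**5/5.
Back in v: F(v) = exp(5*v)/5.
Then F(log(2)) - F(0) = (32/5) - (1/5) = 31/5.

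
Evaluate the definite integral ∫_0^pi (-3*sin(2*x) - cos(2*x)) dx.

An antiderivative is F(x) = -sin(2*x)/2 + 3*cos(2*x)/2.
Then F(pi) - F(0) = (3/2) - (3/2) = 0.

0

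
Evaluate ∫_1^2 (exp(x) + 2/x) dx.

An antiderivative is F(x) = exp(x) + 2*log(x).
Then F(2) - F(1) = (log(4) + exp(2)) - (exp(1)) = -exp(1) + log(4) + exp(2).

-exp(1) + log(4) + exp(2)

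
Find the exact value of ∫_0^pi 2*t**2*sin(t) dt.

Integrate by parts twice (u = t^2, dv = 2*sin(t) dt).
An antiderivative is F(t) = -2*t**2*cos(t) + 4*t*sin(t) + 4*cos(t).
Then F(pi) - F(0) = (-4 + 2*pi**2) - (4) = -8 + 2*pi**2.

-8 + 2*pi**2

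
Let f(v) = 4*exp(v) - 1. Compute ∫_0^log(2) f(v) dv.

An antiderivative is F(v) = -v + 4*exp(v).
Then F(log(2)) - F(0) = (8 - log(2)) - (4) = 4 - log(2).

4 - log(2)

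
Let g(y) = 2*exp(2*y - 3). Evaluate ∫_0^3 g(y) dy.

2*sinh(3)

Let u = 2*y - 3, so du = 2 dy. When y = 0, u = -3; when y = 3, u = 3.
The integral becomes ∫ exp(u) du from -3 to 3, with antiderivative exp(u).
Back in y: F(y) = exp(2*y - 3).
Then F(3) - F(0) = (exp(3)) - (exp(-3)) = 2*sinh(3).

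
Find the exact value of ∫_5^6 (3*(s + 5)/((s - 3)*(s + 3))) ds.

log(9/2)

Factor the denominator: s**2 - 9 = (s + 3)(s - 3).
Partial fractions: 3*(s + 5)/((s - 3)*(s + 3)) = -1/(s + 3) + 4/(s - 3).
An antiderivative is F(s) = 4*log(s - 3) - log(s + 3).
Then F(6) - F(5) = (log(9)) - (log(2)) = log(9/2).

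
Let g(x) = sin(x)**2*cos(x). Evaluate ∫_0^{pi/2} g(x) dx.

1/3

Let u = sin(x), so du = cos(x) dx. When x = 0, u = 0; when x = pi/2, u = 1.
The integral becomes ∫ u**2 du from 0 to 1, with antiderivative u**3/3.
Back in x: F(x) = sin(x)**3/3.
Then F(pi/2) - F(0) = (1/3) - (0) = 1/3.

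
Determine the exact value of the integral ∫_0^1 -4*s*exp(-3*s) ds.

-4/9 + 16*exp(-3)/9

Integrate by parts once (u = s, dv = -4*exp(-3*s) ds).
An antiderivative is F(s) = (12*s + 4)*exp(-3*s)/9.
Then F(1) - F(0) = (16*exp(-3)/9) - (4/9) = -4/9 + 16*exp(-3)/9.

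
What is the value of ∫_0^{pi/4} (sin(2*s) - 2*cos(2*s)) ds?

An antiderivative is F(s) = -sin(2*s) - cos(2*s)/2.
Then F(pi/4) - F(0) = (-1) - (-1/2) = -1/2.

-1/2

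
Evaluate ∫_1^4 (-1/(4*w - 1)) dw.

-log(15)/4 + log(3)/4

An antiderivative is F(w) = -log(4*w - 1)/4.
Then F(4) - F(1) = (-log(15)/4) - (-log(3)/4) = -log(15)/4 + log(3)/4.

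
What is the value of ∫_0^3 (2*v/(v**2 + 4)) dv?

Let u = v**2 + 4, so du = 2*v dv. When v = 0, u = 4; when v = 3, u = 13.
The integral becomes ∫ 1/u du from 4 to 13, with antiderivative log(u).
Back in v: F(v) = log(v**2 + 4).
Then F(3) - F(0) = (log(13)) - (log(4)) = log(13/4).

log(13/4)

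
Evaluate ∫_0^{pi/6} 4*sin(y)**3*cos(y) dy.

1/16

Let u = sin(y), so du = cos(y) dy. When y = 0, u = 0; when y = pi/6, u = 1/2.
The integral becomes 4·∫ u**3 du from 0 to 1/2, with antiderivative u**4.
Back in y: F(y) = sin(y)**4.
Then F(pi/6) - F(0) = (1/16) - (0) = 1/16.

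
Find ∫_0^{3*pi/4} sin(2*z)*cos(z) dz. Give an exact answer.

Use the identity sin(2*z)cos(z) = [sin(3*z) + sin(z)]/2.
An antiderivative is F(z) = -cos(z)/2 - cos(3*z)/6.
Then F(3*pi/4) - F(0) = (sqrt(2)/6) - (-2/3) = sqrt(2)/6 + 2/3.

sqrt(2)/6 + 2/3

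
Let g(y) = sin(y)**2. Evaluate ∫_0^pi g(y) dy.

Use the identity sin^2(y) = (1 - cos(2*y))/2.
An antiderivative is F(y) = y/2 - sin(2*y)/4.
Then F(pi) - F(0) = (pi/2) - (0) = pi/2.

pi/2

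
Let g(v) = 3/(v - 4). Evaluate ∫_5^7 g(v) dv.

An antiderivative is F(v) = 3*log(v - 4).
Then F(7) - F(5) = (log(27)) - (0) = log(27).

log(27)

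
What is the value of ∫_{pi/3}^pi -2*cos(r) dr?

An antiderivative is F(r) = -2*sin(r).
Then F(pi) - F(pi/3) = (0) - (-sqrt(3)) = sqrt(3).

sqrt(3)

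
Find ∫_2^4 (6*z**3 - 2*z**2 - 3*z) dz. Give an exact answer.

914/3

By the power rule, an antiderivative is F(z) = 3*z**4/2 - 2*z**3/3 - 3*z**2/2.
Then F(4) - F(2) = (952/3) - (38/3) = 914/3.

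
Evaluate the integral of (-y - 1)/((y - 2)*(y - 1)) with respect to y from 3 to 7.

-3*log(5) + 2*log(3)

Factor the denominator: y**2 - 3*y + 2 = (y - 1)(y - 2).
Partial fractions: (-y - 1)/((y - 2)*(y - 1)) = 2/(y - 1) - 3/(y - 2).
An antiderivative is F(y) = -3*log(y - 2) + 2*log(y - 1).
Then F(7) - F(3) = (-3*log(5) + 2*log(2) + 2*log(3)) - (log(4)) = -3*log(5) + 2*log(3).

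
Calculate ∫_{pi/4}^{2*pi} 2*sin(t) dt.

-2 + sqrt(2)

An antiderivative is F(t) = -2*cos(t).
Then F(2*pi) - F(pi/4) = (-2) - (-sqrt(2)) = -2 + sqrt(2).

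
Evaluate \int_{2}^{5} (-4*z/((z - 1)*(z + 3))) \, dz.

-11*log(2) + 3*log(5)

Factor the denominator: z**2 + 2*z - 3 = (z + 3)(z - 1).
Partial fractions: -4*z/((z - 1)*(z + 3)) = -3/(z + 3) - 1/(z - 1).
An antiderivative is F(z) = -log(z - 1) - 3*log(z + 3).
Then F(5) - F(2) = (-11*log(2)) - (-3*log(5)) = -11*log(2) + 3*log(5).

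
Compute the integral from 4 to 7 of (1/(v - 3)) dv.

An antiderivative is F(v) = log(v - 3).
Then F(7) - F(4) = (log(4)) - (0) = log(4).

log(4)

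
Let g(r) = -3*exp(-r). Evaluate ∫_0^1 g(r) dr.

-3 + 3*exp(-1)

An antiderivative is F(r) = 3*exp(-r).
Then F(1) - F(0) = (3*exp(-1)) - (3) = -3 + 3*exp(-1).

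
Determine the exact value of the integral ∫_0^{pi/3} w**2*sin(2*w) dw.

Integrate by parts twice (u = w^2, dv = sin(2*w) dw).
An antiderivative is F(w) = -w**2*cos(2*w)/2 + w*sin(2*w)/2 + cos(2*w)/4.
Then F(pi/3) - F(0) = (-1/8 + pi**2/36 + sqrt(3)*pi/12) - (1/4) = -3/8 + pi**2/36 + sqrt(3)*pi/12.

-3/8 + pi**2/36 + sqrt(3)*pi/12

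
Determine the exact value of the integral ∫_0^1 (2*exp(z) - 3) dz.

-5 + 2*E

An antiderivative is F(z) = -3*z + 2*exp(z).
Then F(1) - F(0) = (-3 + 2*E) - (2) = -5 + 2*E.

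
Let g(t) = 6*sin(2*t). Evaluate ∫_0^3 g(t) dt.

Let u = 2*t, so du = 2 dt. When t = 0, u = 0; when t = 3, u = 6.
The integral becomes 3·∫ sin(u) du from 0 to 6, with antiderivative -3*cos(u).
Back in t: F(t) = -3*cos(2*t).
Then F(3) - F(0) = (-3*cos(6)) - (-3) = 3 - 3*cos(6).

3 - 3*cos(6)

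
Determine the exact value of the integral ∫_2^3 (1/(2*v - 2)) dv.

log(2)/2

An antiderivative is F(v) = log(2*v - 2)/2.
Then F(3) - F(2) = (log(2)) - (log(2)/2) = log(2)/2.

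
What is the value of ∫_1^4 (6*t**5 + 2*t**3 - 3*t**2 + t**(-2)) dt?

By the power rule, an antiderivative is F(t) = t**6 + t**4/2 - t**3 - 1/t.
Then F(4) - F(1) = (16639/4) - (-1/2) = 16641/4.

16641/4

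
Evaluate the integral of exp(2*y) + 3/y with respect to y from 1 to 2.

An antiderivative is F(y) = exp(2*y)/2 + 3*log(y).
Then F(2) - F(1) = (log(8) + exp(4)/2) - (exp(2)/2) = -exp(2)/2 + log(8) + exp(4)/2.

-exp(2)/2 + log(8) + exp(4)/2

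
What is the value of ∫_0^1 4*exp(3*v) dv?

-4/3 + 4*exp(3)/3

An antiderivative is F(v) = 4*exp(3*v)/3.
Then F(1) - F(0) = (4*exp(3)/3) - (4/3) = -4/3 + 4*exp(3)/3.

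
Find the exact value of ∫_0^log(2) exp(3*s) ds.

Let u = exp(s), so du = exp(s) ds. When s = 0, u = 1; when s = log(2), u = 2.
The integral becomes ∫ u**2 du from 1 to 2, with antiderivative u**3/3.
Back in s: F(s) = exp(3*s)/3.
Then F(log(2)) - F(0) = (8/3) - (1/3) = 7/3.

7/3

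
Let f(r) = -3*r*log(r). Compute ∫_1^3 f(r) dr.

6 - 27*log(3)/2

Integrate by parts once (u = ln r, dv = -3*r dr).
An antiderivative is F(r) = -3*r**2*(2*log(r) - 1)/4.
Then F(3) - F(1) = (27/4 - 27*log(3)/2) - (3/4) = 6 - 27*log(3)/2.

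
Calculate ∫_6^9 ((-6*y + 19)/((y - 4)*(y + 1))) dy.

-6*log(5) - 4*log(2) + 5*log(7)

Factor the denominator: y**2 - 3*y - 4 = (y + 1)(y - 4).
Partial fractions: (-6*y + 19)/((y - 4)*(y + 1)) = -5/(y + 1) - 1/(y - 4).
An antiderivative is F(y) = -log(y - 4) - 5*log(y + 1).
Then F(9) - F(6) = (-6*log(5) - 5*log(2)) - (-5*log(7) - log(2)) = -6*log(5) - 4*log(2) + 5*log(7).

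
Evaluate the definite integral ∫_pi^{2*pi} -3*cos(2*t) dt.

0

An antiderivative is F(t) = -3*sin(2*t)/2.
Then F(2*pi) - F(pi) = (0) - (0) = 0.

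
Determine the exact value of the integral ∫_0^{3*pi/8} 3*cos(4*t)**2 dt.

Use the identity cos^2(4*t) = (1 + cos(8*t))/2.
An antiderivative is F(t) = 3*t/2 + 3*sin(8*t)/16.
Then F(3*pi/8) - F(0) = (9*pi/16) - (0) = 9*pi/16.

9*pi/16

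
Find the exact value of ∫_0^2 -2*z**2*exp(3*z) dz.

Integrate by parts twice (u = z^2, dv = -2*exp(3*z) dz).
An antiderivative is F(z) = (-18*z**2 + 12*z - 4)*exp(3*z)/27.
Then F(2) - F(0) = (-52*exp(6)/27) - (-4/27) = 4/27 - 52*exp(6)/27.

4/27 - 52*exp(6)/27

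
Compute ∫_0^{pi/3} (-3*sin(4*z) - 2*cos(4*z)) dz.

-9/8 + sqrt(3)/4

An antiderivative is F(z) = -sin(4*z)/2 + 3*cos(4*z)/4.
Then F(pi/3) - F(0) = (-3/8 + sqrt(3)/4) - (3/4) = -9/8 + sqrt(3)/4.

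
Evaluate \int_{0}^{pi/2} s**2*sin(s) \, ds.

-2 + pi

Integrate by parts twice (u = s^2, dv = sin(s) ds).
An antiderivative is F(s) = -s**2*cos(s) + 2*s*sin(s) + 2*cos(s).
Then F(pi/2) - F(0) = (pi) - (2) = -2 + pi.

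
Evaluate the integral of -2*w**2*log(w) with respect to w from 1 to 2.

Integrate by parts once (u = ln w, dv = -2*w**2 dw).
An antiderivative is F(w) = -2*w**3*(3*log(w) - 1)/9.
Then F(2) - F(1) = (16/9 - 16*log(2)/3) - (2/9) = 14/9 - 16*log(2)/3.

14/9 - 16*log(2)/3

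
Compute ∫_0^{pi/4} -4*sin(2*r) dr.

An antiderivative is F(r) = 2*cos(2*r).
Then F(pi/4) - F(0) = (0) - (2) = -2.

-2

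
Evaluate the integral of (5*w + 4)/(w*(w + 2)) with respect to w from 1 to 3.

Factor the denominator: w**2 + 2*w = (w + 2)w.
Partial fractions: (5*w + 4)/(w*(w + 2)) = 3/(w + 2) + 2/w.
An antiderivative is F(w) = 2*log(w) + 3*log(w + 2).
Then F(3) - F(1) = (2*log(3) + 3*log(5)) - (log(27)) = -log(3) + 3*log(5).

-log(3) + 3*log(5)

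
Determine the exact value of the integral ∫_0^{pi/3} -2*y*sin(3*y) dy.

Integrate by parts once (u = y, dv = -2*sin(3*y) dy).
An antiderivative is F(y) = 2*y*cos(3*y)/3 - 2*sin(3*y)/9.
Then F(pi/3) - F(0) = (-2*pi/9) - (0) = -2*pi/9.

-2*pi/9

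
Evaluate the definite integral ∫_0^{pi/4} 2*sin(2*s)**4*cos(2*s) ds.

Let u = sin(2*s), so du = 2*cos(2*s) ds. When s = 0, u = 0; when s = pi/4, u = 1.
The integral becomes ∫ u**4 du from 0 to 1, with antiderivative u**5/5.
Back in s: F(s) = sin(2*s)**5/5.
Then F(pi/4) - F(0) = (1/5) - (0) = 1/5.

1/5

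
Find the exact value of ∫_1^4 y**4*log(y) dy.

-1023/25 + 2048*log(2)/5

Integrate by parts once (u = ln y, dv = y**4 dy).
An antiderivative is F(y) = y**5*(5*log(y) - 1)/25.
Then F(4) - F(1) = (-1024/25 + 2048*log(2)/5) - (-1/25) = -1023/25 + 2048*log(2)/5.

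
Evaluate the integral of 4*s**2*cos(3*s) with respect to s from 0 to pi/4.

sqrt(2)*(-24*pi - 32 + 9*pi**2)/216

Integrate by parts twice (u = s^2, dv = 4*cos(3*s) ds).
An antiderivative is F(s) = 4*s**2*sin(3*s)/3 + 8*s*cos(3*s)/9 - 8*sin(3*s)/27.
Then F(pi/4) - F(0) = (sqrt(2)*(-24*pi - 32 + 9*pi**2)/216) - (0) = sqrt(2)*(-24*pi - 32 + 9*pi**2)/216.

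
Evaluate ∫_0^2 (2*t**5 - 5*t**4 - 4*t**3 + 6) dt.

By the power rule, an antiderivative is F(t) = t**6/3 - t**5 - t**4 + 6*t.
Then F(2) - F(0) = (-44/3) - (0) = -44/3.

-44/3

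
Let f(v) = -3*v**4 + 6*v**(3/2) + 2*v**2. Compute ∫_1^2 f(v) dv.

By the power rule, an antiderivative is F(v) = 12*v**(5/2)/5 - 3*v**5/5 + 2*v**3/3.
Then F(2) - F(1) = (-208/15 + 48*sqrt(2)/5) - (37/15) = -49/3 + 48*sqrt(2)/5.

-49/3 + 48*sqrt(2)/5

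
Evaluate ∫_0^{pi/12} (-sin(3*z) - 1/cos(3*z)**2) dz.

-2/3 + sqrt(2)/6

An antiderivative is F(z) = cos(3*z)/3 - tan(3*z)/3.
Then F(pi/12) - F(0) = (-1/3 + sqrt(2)/6) - (1/3) = -2/3 + sqrt(2)/6.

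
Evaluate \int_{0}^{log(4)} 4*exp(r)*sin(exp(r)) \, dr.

Let u = exp(r), so du = exp(r) dr. When r = 0, u = 1; when r = log(4), u = 4.
The integral becomes 4·∫ sin(u) du from 1 to 4, with antiderivative -4*cos(u).
Back in r: F(r) = -4*cos(exp(r)).
Then F(log(4)) - F(0) = (-4*cos(4)) - (-4*cos(1)) = 4*cos(1) - 4*cos(4).

4*cos(1) - 4*cos(4)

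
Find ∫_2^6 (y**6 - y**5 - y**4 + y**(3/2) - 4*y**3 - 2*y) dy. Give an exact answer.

-8*sqrt(2)/5 + 72*sqrt(6)/5 + 3081376/105

By the power rule, an antiderivative is F(y) = y**7/7 - y**6/6 + 2*y**(5/2)/5 - y**5/5 - y**4 - y**2.
Then F(6) - F(2) = (72*sqrt(6)/5 + 1026468/35) - (-1972/105 + 8*sqrt(2)/5) = -8*sqrt(2)/5 + 72*sqrt(6)/5 + 3081376/105.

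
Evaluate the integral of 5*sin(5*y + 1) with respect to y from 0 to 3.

cos(1) - cos(16)

Let u = 5*y + 1, so du = 5 dy. When y = 0, u = 1; when y = 3, u = 16.
The integral becomes ∫ sin(u) du from 1 to 16, with antiderivative -cos(u).
Back in y: F(y) = -cos(5*y + 1).
Then F(3) - F(0) = (-cos(16)) - (-cos(1)) = cos(1) - cos(16).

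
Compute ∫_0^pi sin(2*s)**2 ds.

pi/2

Use the identity sin^2(2*s) = (1 - cos(4*s))/2.
An antiderivative is F(s) = s/2 - sin(4*s)/8.
Then F(pi) - F(0) = (pi/2) - (0) = pi/2.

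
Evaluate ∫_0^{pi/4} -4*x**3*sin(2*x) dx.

3/2 - 3*pi**2/16

Integrate by parts 3 times (u = x^3, dv = -4*sin(2*x) dx).
An antiderivative is F(x) = 2*x**3*cos(2*x) - 3*x**2*sin(2*x) - 3*x*cos(2*x) + 3*sin(2*x)/2.
Then F(pi/4) - F(0) = (3/2 - 3*pi**2/16) - (0) = 3/2 - 3*pi**2/16.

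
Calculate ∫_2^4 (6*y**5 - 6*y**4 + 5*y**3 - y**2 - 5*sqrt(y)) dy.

By the power rule, an antiderivative is F(y) = y**6 - 6*y**5/5 + 5*y**4/4 - 10*y**(3/2)/3 - y**3/3.
Then F(4) - F(2) = (15696/5) - (644/15 - 20*sqrt(2)/3) = 20*sqrt(2)/3 + 46444/15.

20*sqrt(2)/3 + 46444/15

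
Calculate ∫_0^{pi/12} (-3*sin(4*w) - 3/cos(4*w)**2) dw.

An antiderivative is F(w) = 3*cos(4*w)/4 - 3*tan(4*w)/4.
Then F(pi/12) - F(0) = (3/8 - 3*sqrt(3)/4) - (3/4) = -3*sqrt(3)/4 - 3/8.

-3*sqrt(3)/4 - 3/8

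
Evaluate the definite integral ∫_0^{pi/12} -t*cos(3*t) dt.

-sqrt(2)/18 - sqrt(2)*pi/72 + 1/9

Integrate by parts once (u = t, dv = -cos(3*t) dt).
An antiderivative is F(t) = -t*sin(3*t)/3 - cos(3*t)/9.
Then F(pi/12) - F(0) = (sqrt(2)*(-4 - pi)/72) - (-1/9) = -sqrt(2)/18 - sqrt(2)*pi/72 + 1/9.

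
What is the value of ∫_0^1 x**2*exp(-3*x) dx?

Integrate by parts twice (u = x^2, dv = exp(-3*x) dx).
An antiderivative is F(x) = (-9*x**2 - 6*x - 2)*exp(-3*x)/27.
Then F(1) - F(0) = (-17*exp(-3)/27) - (-2/27) = 2/27 - 17*exp(-3)/27.

2/27 - 17*exp(-3)/27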